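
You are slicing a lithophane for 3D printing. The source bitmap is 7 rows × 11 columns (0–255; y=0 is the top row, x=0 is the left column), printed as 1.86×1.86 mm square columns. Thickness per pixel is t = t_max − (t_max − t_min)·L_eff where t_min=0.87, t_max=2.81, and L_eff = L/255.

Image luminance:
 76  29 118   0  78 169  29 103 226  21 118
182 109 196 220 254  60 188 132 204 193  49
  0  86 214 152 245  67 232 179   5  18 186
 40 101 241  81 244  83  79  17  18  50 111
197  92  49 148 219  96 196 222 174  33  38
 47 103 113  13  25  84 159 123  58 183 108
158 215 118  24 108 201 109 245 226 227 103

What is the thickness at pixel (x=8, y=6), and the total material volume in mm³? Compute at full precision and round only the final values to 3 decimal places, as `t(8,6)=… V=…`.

span = t_max - t_min = 2.81 - 0.87 = 1.940
L(8,6) = 226, L_eff = 226/255 = 0.886275
t(8,6) = 2.81 - 1.940·0.886275 = 1.091
Σt over all 7·11 pixels = 1230179/8500 ≈ 144.7269412
V = pitch²·Σt = 1.86²·1230179/8500 = 500.697

t(8,6)=1.091 V=500.697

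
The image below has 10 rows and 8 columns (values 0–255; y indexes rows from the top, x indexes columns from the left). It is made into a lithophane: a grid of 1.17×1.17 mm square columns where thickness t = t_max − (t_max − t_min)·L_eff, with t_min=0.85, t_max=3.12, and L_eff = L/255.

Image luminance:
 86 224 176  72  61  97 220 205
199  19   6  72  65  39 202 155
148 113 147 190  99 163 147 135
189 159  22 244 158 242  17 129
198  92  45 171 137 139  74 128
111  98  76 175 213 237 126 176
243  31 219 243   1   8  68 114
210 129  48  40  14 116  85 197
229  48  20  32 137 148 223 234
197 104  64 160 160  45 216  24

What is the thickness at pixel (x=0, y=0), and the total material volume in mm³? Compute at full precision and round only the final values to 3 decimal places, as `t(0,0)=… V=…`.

span = t_max - t_min = 3.12 - 0.85 = 2.270
L(0,0) = 86, L_eff = 86/255 = 0.337255
t(0,0) = 3.12 - 2.270·0.337255 = 2.354
Σt over all 10·8 pixels = 1349573/8500 ≈ 158.7732941
V = pitch²·Σt = 1.17²·1349573/8500 = 217.345

t(0,0)=2.354 V=217.345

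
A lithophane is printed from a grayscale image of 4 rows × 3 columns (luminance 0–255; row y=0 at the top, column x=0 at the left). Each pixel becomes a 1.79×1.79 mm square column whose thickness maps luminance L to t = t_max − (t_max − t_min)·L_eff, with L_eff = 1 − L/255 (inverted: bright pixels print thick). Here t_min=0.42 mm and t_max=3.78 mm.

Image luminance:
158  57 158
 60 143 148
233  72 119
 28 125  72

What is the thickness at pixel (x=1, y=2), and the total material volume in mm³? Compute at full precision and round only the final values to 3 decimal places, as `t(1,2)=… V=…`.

span = t_max - t_min = 3.78 - 0.42 = 3.360
L(1,2) = 72, L_eff = 1 - 72/255 = 0.717647 (inverted)
t(1,2) = 3.78 - 3.360·0.717647 = 1.369
Σt over all 4·3 pixels = 49154/2125 ≈ 23.1312941
V = pitch²·Σt = 1.79²·49154/2125 = 74.115

t(1,2)=1.369 V=74.115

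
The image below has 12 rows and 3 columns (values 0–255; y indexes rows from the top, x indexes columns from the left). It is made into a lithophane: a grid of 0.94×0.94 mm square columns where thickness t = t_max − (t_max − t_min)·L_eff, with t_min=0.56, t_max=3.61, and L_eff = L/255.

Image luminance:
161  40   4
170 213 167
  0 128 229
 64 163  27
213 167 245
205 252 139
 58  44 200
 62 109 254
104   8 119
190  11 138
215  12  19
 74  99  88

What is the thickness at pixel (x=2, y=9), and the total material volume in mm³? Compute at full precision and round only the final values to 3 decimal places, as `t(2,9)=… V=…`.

span = t_max - t_min = 3.61 - 0.56 = 3.050
L(2,9) = 138, L_eff = 138/255 = 0.541176
t(2,9) = 3.61 - 3.050·0.541176 = 1.959
Σt over all 12·3 pixels = 78989/1020 ≈ 77.4401961
V = pitch²·Σt = 0.94²·78989/1020 = 68.426

t(2,9)=1.959 V=68.426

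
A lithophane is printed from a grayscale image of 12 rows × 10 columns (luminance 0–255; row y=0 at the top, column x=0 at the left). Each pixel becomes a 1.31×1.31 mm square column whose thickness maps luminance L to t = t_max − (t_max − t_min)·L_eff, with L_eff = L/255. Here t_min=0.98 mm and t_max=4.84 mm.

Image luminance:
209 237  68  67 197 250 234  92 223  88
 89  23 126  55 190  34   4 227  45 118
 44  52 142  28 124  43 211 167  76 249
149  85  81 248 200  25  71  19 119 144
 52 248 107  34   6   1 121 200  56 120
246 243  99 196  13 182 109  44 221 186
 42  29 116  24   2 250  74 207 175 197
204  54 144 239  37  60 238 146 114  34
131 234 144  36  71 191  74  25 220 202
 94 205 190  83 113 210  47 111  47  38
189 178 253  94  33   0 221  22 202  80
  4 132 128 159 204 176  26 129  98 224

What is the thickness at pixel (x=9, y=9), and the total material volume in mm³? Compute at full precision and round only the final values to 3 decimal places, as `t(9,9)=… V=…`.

span = t_max - t_min = 4.84 - 0.98 = 3.860
L(9,9) = 38, L_eff = 38/255 = 0.149020
t(9,9) = 4.84 - 3.860·0.149020 = 4.265
Σt over all 12·10 pixels = 4560187/12750 ≈ 357.6617255
V = pitch²·Σt = 1.31²·4560187/12750 = 613.783

t(9,9)=4.265 V=613.783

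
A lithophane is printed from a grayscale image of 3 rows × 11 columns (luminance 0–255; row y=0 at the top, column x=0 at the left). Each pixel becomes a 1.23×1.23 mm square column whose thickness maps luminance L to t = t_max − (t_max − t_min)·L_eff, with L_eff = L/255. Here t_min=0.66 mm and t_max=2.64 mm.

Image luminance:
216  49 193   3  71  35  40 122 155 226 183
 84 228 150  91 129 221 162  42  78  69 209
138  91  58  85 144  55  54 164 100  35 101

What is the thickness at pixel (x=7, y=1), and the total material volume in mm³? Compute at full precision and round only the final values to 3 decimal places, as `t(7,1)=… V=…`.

span = t_max - t_min = 2.64 - 0.66 = 1.980
L(7,1) = 42, L_eff = 42/255 = 0.164706
t(7,1) = 2.64 - 1.980·0.164706 = 2.314
Σt over all 3·11 pixels = 245487/4250 ≈ 57.7616471
V = pitch²·Σt = 1.23²·245487/4250 = 87.388

t(7,1)=2.314 V=87.388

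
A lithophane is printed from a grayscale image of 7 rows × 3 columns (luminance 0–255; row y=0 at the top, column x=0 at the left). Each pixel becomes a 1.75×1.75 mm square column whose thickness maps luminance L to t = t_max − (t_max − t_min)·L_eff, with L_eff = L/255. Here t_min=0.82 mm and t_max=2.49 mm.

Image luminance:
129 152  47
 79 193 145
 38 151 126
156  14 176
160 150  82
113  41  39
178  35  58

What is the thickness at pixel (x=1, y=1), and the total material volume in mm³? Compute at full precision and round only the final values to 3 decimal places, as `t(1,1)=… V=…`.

t(1,1)=1.226 V=114.771

span = t_max - t_min = 2.49 - 0.82 = 1.670
L(1,1) = 193, L_eff = 193/255 = 0.756863
t(1,1) = 2.49 - 1.670·0.756863 = 1.226
Σt over all 7·3 pixels = 318547/8500 ≈ 37.4761176
V = pitch²·Σt = 1.75²·318547/8500 = 114.771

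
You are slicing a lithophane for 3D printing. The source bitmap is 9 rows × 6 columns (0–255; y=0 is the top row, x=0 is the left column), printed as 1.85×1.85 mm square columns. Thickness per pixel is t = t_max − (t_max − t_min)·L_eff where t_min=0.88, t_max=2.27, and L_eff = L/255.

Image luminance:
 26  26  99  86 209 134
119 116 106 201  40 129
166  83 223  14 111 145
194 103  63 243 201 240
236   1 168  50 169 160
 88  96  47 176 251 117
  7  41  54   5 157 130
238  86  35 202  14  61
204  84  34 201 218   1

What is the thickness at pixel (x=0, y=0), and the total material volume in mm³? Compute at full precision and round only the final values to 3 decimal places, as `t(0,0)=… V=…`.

span = t_max - t_min = 2.27 - 0.88 = 1.390
L(0,0) = 26, L_eff = 26/255 = 0.101961
t(0,0) = 2.27 - 1.390·0.101961 = 2.128
Σt over all 9·6 pixels = 372513/4250 ≈ 87.6501176
V = pitch²·Σt = 1.85²·372513/4250 = 299.983

t(0,0)=2.128 V=299.983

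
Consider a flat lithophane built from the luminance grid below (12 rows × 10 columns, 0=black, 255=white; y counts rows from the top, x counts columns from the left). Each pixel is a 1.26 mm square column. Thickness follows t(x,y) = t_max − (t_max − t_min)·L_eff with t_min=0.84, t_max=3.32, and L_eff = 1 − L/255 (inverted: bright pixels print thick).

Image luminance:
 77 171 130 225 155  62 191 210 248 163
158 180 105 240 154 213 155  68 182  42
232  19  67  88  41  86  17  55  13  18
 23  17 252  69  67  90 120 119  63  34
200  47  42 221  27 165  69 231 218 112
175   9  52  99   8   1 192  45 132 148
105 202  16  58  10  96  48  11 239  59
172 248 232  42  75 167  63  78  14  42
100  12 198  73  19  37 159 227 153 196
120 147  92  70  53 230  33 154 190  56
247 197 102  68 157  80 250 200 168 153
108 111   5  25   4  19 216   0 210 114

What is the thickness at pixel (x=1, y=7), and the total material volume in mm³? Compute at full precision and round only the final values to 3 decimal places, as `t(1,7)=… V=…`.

span = t_max - t_min = 3.32 - 0.84 = 2.480
L(1,7) = 248, L_eff = 1 - 248/255 = 0.027451 (inverted)
t(1,7) = 3.32 - 2.480·0.027451 = 3.252
Σt over all 12·10 pixels = 494068/2125 ≈ 232.5025882
V = pitch²·Σt = 1.26²·494068/2125 = 369.121

t(1,7)=3.252 V=369.121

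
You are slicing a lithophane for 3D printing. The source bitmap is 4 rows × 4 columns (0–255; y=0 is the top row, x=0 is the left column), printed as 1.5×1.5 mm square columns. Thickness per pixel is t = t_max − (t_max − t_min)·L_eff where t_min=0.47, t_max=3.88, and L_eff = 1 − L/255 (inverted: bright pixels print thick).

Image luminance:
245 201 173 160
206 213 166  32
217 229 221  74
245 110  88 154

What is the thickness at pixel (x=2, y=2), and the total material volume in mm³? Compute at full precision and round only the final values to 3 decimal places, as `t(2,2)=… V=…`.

span = t_max - t_min = 3.88 - 0.47 = 3.410
L(2,2) = 221, L_eff = 1 - 221/255 = 0.133333 (inverted)
t(2,2) = 3.88 - 3.410·0.133333 = 3.425
Σt over all 4·4 pixels = 562027/12750 ≈ 44.0805490
V = pitch²·Σt = 1.5²·562027/12750 = 99.181

t(2,2)=3.425 V=99.181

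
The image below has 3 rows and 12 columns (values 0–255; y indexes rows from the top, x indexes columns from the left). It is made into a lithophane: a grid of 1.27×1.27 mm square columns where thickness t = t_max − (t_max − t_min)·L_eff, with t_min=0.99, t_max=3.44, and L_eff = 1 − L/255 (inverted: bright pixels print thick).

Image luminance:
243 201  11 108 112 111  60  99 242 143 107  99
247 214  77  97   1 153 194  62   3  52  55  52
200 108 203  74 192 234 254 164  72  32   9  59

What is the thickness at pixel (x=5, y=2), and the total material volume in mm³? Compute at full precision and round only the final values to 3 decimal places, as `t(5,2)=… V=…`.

span = t_max - t_min = 3.44 - 0.99 = 2.450
L(5,2) = 234, L_eff = 1 - 234/255 = 0.082353 (inverted)
t(5,2) = 3.44 - 2.450·0.082353 = 3.238
Σt over all 3·12 pixels = 6577/85 ≈ 77.3764706
V = pitch²·Σt = 1.27²·6577/85 = 124.801

t(5,2)=3.238 V=124.801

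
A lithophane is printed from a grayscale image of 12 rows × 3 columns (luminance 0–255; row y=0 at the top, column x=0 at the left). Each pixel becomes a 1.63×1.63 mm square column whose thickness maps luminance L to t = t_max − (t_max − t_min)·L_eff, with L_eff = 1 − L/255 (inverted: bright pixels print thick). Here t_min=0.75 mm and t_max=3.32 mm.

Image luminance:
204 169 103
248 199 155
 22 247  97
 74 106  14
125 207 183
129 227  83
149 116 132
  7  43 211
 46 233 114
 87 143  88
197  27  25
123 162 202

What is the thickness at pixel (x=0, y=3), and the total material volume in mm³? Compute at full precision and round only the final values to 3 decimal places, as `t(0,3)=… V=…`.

span = t_max - t_min = 3.32 - 0.75 = 2.570
L(0,3) = 74, L_eff = 1 - 74/255 = 0.709804 (inverted)
t(0,3) = 3.32 - 2.570·0.709804 = 1.496
Σt over all 12·3 pixels = 1895629/25500 ≈ 74.3383922
V = pitch²·Σt = 1.63²·1895629/25500 = 197.510

t(0,3)=1.496 V=197.510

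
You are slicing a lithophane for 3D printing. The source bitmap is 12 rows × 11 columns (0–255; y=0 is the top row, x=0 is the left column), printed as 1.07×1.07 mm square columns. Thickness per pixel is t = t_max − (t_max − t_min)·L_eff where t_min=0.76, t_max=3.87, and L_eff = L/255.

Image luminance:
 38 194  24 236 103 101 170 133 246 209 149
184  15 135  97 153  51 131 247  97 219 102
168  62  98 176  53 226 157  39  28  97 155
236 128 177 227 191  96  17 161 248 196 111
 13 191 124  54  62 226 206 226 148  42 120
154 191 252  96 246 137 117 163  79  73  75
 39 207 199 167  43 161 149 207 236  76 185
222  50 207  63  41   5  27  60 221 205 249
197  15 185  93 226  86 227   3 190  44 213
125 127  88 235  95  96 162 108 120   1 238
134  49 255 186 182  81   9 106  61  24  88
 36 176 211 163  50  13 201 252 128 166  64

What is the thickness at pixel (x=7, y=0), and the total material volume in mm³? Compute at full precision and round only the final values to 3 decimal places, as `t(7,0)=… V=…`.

span = t_max - t_min = 3.87 - 0.76 = 3.110
L(7,0) = 133, L_eff = 133/255 = 0.521569
t(7,0) = 3.87 - 3.110·0.521569 = 2.248
Σt over all 12·11 pixels = 629298/2125 ≈ 296.1402353
V = pitch²·Σt = 1.07²·629298/2125 = 339.051

t(7,0)=2.248 V=339.051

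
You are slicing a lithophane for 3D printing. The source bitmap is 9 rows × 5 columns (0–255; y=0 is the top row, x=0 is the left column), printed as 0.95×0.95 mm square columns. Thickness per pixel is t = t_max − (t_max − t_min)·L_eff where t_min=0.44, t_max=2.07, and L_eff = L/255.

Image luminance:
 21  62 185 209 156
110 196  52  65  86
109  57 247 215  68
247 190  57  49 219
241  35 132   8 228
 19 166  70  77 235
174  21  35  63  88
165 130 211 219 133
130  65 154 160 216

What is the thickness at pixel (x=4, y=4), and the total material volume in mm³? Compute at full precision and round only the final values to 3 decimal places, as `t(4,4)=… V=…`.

t(4,4)=0.613 V=50.752

span = t_max - t_min = 2.07 - 0.44 = 1.630
L(4,4) = 228, L_eff = 228/255 = 0.894118
t(4,4) = 2.07 - 1.630·0.894118 = 0.613
Σt over all 9·5 pixels = 956/17 ≈ 56.2352941
V = pitch²·Σt = 0.95²·956/17 = 50.752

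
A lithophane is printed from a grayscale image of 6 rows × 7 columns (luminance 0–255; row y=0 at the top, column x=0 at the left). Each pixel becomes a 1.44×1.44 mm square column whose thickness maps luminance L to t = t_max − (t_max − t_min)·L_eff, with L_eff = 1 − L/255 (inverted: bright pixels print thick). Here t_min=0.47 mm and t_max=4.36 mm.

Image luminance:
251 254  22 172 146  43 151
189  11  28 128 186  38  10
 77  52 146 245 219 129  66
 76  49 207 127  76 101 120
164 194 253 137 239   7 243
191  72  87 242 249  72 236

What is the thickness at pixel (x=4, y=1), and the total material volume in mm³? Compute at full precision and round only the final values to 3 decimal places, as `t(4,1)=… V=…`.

span = t_max - t_min = 4.36 - 0.47 = 3.890
L(4,1) = 186, L_eff = 1 - 186/255 = 0.270588 (inverted)
t(4,1) = 4.36 - 3.890·0.270588 = 3.307
Σt over all 6·7 pixels = 544523/5100 ≈ 106.7692157
V = pitch²·Σt = 1.44²·544523/5100 = 221.397

t(4,1)=3.307 V=221.397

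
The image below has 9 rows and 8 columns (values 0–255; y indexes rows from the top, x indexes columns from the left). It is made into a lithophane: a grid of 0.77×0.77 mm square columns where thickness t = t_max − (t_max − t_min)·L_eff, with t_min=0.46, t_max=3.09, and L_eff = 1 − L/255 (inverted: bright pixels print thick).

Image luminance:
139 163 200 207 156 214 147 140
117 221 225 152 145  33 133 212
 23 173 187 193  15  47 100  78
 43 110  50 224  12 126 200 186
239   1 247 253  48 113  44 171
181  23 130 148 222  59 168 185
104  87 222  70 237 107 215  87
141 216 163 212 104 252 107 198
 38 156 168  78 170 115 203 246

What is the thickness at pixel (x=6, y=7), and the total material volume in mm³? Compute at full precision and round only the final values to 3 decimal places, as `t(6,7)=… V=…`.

span = t_max - t_min = 3.09 - 0.46 = 2.630
L(6,7) = 107, L_eff = 1 - 107/255 = 0.580392 (inverted)
t(6,7) = 3.09 - 2.630·0.580392 = 1.564
Σt over all 9·8 pixels = 1184399/8500 ≈ 139.3410588
V = pitch²·Σt = 0.77²·1184399/8500 = 82.615

t(6,7)=1.564 V=82.615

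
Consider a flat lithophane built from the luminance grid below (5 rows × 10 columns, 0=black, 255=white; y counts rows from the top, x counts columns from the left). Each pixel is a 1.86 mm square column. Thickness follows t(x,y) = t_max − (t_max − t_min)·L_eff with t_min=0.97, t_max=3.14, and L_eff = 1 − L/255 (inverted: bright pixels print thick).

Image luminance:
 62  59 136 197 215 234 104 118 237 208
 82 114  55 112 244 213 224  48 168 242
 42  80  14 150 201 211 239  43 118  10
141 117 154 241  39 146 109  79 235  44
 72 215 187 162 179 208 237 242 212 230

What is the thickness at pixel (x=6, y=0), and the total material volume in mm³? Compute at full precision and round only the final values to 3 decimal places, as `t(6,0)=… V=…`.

t(6,0)=1.855 V=386.504

span = t_max - t_min = 3.14 - 0.97 = 2.170
L(6,0) = 104, L_eff = 1 - 104/255 = 0.592157 (inverted)
t(6,0) = 3.14 - 2.170·0.592157 = 1.855
Σt over all 5·10 pixels = 167579/1500 ≈ 111.7193333
V = pitch²·Σt = 1.86²·167579/1500 = 386.504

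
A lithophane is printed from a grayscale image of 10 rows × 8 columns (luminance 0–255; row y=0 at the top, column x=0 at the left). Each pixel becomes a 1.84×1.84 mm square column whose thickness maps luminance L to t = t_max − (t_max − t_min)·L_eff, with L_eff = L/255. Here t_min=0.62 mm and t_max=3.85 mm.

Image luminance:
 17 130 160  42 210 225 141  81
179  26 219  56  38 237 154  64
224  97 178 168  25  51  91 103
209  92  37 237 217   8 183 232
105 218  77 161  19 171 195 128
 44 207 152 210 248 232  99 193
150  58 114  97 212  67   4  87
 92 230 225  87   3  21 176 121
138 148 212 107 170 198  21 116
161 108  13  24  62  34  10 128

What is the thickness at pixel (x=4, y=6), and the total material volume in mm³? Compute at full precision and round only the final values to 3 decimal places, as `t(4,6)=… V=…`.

span = t_max - t_min = 3.85 - 0.62 = 3.230
L(4,6) = 212, L_eff = 212/255 = 0.831373
t(4,6) = 3.85 - 3.230·0.831373 = 1.165
Σt over all 10·8 pixels = 181.536
V = pitch²·Σt = 1.84²·181.536 = 614.608

t(4,6)=1.165 V=614.608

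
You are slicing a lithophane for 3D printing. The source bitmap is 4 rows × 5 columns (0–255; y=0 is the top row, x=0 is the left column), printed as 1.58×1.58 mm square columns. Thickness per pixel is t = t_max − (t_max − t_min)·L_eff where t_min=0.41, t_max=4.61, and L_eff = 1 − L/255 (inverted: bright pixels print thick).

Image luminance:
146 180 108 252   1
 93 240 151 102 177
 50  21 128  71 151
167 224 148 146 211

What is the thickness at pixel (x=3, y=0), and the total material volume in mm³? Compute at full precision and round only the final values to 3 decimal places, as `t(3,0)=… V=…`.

t(3,0)=4.561 V=134.242

span = t_max - t_min = 4.61 - 0.41 = 4.200
L(3,0) = 252, L_eff = 1 - 252/255 = 0.011765 (inverted)
t(3,0) = 4.61 - 4.200·0.011765 = 4.561
Σt over all 4·5 pixels = 22854/425 ≈ 53.7741176
V = pitch²·Σt = 1.58²·22854/425 = 134.242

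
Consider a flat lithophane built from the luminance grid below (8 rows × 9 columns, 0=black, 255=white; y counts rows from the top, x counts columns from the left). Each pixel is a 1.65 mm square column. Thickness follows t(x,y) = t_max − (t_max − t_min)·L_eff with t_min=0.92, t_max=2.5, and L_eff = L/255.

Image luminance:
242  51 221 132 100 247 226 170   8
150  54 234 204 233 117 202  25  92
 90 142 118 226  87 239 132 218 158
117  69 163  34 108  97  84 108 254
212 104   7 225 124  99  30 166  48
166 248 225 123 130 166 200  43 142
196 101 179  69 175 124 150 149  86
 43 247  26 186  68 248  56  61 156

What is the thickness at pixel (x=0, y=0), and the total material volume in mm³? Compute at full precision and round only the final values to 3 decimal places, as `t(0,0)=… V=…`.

span = t_max - t_min = 2.5 - 0.92 = 1.580
L(0,0) = 242, L_eff = 242/255 = 0.949020
t(0,0) = 2.5 - 1.580·0.949020 = 1.001
Σt over all 8·9 pixels = 50351/425 ≈ 118.4729412
V = pitch²·Σt = 1.65²·50351/425 = 322.543

t(0,0)=1.001 V=322.543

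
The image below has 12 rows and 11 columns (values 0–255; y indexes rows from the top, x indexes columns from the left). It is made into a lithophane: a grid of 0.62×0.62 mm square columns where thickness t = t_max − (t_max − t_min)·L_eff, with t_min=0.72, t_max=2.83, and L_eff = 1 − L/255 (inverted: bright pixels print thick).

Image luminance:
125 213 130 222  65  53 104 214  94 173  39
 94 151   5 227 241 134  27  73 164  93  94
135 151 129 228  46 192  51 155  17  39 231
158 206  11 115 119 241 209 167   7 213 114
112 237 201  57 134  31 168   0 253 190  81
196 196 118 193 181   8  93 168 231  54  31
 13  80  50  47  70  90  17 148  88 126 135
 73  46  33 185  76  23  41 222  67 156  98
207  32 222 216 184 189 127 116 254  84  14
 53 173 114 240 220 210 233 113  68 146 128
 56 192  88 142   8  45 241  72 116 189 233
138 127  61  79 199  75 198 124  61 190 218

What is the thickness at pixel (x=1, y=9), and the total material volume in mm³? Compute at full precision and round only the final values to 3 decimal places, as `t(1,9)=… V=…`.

t(1,9)=2.151 V=89.591

span = t_max - t_min = 2.83 - 0.72 = 2.110
L(1,9) = 173, L_eff = 1 - 173/255 = 0.321569 (inverted)
t(1,9) = 2.83 - 2.110·0.321569 = 2.151
Σt over all 12·11 pixels = 5943211/25500 ≈ 233.0670980
V = pitch²·Σt = 0.62²·5943211/25500 = 89.591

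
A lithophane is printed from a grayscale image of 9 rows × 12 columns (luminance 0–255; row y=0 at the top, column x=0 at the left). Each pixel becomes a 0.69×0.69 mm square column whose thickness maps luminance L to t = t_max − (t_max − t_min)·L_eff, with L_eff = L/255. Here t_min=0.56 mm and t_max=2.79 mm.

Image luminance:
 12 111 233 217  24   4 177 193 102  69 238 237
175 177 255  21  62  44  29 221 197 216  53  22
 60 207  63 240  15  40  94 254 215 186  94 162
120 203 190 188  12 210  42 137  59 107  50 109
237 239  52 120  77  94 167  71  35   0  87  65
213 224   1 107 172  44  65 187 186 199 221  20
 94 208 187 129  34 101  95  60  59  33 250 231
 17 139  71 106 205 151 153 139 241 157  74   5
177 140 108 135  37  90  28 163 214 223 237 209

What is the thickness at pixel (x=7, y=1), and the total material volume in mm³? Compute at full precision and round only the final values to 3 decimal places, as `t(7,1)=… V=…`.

t(7,1)=0.857 V=86.297

span = t_max - t_min = 2.79 - 0.56 = 2.230
L(7,1) = 221, L_eff = 221/255 = 0.866667
t(7,1) = 2.79 - 2.230·0.866667 = 0.857
Σt over all 9·12 pixels = 4622093/25500 ≈ 181.2585490
V = pitch²·Σt = 0.69²·4622093/25500 = 86.297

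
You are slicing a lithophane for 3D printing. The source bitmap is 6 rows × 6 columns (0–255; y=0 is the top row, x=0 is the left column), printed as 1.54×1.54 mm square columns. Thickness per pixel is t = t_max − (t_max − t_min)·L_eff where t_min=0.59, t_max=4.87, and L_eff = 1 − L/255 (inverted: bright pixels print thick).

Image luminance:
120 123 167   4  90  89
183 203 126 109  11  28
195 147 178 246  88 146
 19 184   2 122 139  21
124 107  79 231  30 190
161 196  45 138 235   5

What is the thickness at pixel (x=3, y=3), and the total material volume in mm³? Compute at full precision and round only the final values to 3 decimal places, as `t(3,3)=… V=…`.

span = t_max - t_min = 4.87 - 0.59 = 4.280
L(3,3) = 122, L_eff = 1 - 122/255 = 0.521569 (inverted)
t(3,3) = 4.87 - 4.280·0.521569 = 2.638
Σt over all 6·6 pixels = 197824/2125 ≈ 93.0936471
V = pitch²·Σt = 1.54²·197824/2125 = 220.781

t(3,3)=2.638 V=220.781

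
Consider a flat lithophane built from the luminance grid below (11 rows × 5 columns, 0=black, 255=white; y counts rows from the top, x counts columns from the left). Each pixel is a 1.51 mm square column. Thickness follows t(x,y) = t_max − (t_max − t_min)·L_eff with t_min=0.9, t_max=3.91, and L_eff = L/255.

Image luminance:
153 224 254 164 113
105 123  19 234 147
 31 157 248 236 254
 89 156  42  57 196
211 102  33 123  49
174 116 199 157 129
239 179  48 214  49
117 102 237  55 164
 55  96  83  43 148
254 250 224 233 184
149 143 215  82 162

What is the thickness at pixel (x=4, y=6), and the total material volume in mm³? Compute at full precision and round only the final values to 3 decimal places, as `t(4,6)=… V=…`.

span = t_max - t_min = 3.91 - 0.9 = 3.010
L(4,6) = 49, L_eff = 49/255 = 0.192157
t(4,6) = 3.91 - 3.010·0.192157 = 3.332
Σt over all 11·5 pixels = 613951/5100 ≈ 120.3825490
V = pitch²·Σt = 1.51²·613951/5100 = 274.484

t(4,6)=3.332 V=274.484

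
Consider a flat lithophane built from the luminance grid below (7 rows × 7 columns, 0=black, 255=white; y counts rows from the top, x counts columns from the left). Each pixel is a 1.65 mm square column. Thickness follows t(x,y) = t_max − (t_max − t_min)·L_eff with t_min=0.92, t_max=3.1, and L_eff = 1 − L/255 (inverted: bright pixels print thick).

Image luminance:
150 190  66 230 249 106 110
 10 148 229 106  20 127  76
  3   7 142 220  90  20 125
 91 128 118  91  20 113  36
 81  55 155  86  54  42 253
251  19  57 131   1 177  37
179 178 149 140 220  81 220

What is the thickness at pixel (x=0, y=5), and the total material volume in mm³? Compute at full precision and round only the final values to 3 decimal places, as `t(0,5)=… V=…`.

span = t_max - t_min = 3.1 - 0.92 = 2.180
L(0,5) = 251, L_eff = 1 - 251/255 = 0.015686 (inverted)
t(0,5) = 3.1 - 2.180·0.015686 = 3.066
Σt over all 7·7 pixels = 1183753/12750 ≈ 92.8433725
V = pitch²·Σt = 1.65²·1183753/12750 = 252.766

t(0,5)=3.066 V=252.766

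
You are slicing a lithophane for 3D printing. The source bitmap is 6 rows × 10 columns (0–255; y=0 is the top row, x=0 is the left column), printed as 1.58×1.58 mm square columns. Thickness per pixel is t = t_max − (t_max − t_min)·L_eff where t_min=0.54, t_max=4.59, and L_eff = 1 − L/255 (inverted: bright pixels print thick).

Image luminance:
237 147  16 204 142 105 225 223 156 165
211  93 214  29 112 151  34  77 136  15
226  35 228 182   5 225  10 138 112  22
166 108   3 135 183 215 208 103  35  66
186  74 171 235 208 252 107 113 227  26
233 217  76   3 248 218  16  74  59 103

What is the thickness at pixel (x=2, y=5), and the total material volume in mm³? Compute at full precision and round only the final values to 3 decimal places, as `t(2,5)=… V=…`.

span = t_max - t_min = 4.59 - 0.54 = 4.050
L(2,5) = 76, L_eff = 1 - 76/255 = 0.701961 (inverted)
t(2,5) = 4.59 - 4.050·0.701961 = 1.747
Σt over all 6·10 pixels = 269541/1700 ≈ 158.5535294
V = pitch²·Σt = 1.58²·269541/1700 = 395.813

t(2,5)=1.747 V=395.813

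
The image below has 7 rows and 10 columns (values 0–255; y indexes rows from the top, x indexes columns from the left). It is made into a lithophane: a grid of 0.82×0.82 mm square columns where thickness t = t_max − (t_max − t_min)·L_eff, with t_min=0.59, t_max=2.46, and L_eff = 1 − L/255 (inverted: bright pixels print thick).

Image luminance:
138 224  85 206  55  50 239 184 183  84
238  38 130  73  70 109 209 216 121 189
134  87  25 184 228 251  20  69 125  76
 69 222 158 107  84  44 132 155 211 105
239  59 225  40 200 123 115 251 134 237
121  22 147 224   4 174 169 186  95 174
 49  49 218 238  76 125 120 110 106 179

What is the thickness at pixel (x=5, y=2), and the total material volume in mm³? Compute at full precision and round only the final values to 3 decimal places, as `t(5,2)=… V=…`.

t(5,2)=2.431 V=74.792

span = t_max - t_min = 2.46 - 0.59 = 1.870
L(5,2) = 251, L_eff = 1 - 251/255 = 0.015686 (inverted)
t(5,2) = 2.46 - 1.870·0.015686 = 2.431
Σt over all 7·10 pixels = 83423/750 ≈ 111.2306667
V = pitch²·Σt = 0.82²·83423/750 = 74.792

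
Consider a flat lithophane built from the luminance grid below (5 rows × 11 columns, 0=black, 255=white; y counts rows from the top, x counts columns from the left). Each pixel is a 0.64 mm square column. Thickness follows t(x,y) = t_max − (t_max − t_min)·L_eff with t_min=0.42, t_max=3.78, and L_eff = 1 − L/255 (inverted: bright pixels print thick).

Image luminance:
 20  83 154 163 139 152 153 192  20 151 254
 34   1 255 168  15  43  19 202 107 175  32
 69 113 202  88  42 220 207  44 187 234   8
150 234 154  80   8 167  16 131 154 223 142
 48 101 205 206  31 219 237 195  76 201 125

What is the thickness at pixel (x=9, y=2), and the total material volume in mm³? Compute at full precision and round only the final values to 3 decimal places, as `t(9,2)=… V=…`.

t(9,2)=3.503 V=47.506

span = t_max - t_min = 3.78 - 0.42 = 3.360
L(9,2) = 234, L_eff = 1 - 234/255 = 0.082353 (inverted)
t(9,2) = 3.78 - 3.360·0.082353 = 3.503
Σt over all 5·11 pixels = 492919/4250 ≈ 115.9809412
V = pitch²·Σt = 0.64²·492919/4250 = 47.506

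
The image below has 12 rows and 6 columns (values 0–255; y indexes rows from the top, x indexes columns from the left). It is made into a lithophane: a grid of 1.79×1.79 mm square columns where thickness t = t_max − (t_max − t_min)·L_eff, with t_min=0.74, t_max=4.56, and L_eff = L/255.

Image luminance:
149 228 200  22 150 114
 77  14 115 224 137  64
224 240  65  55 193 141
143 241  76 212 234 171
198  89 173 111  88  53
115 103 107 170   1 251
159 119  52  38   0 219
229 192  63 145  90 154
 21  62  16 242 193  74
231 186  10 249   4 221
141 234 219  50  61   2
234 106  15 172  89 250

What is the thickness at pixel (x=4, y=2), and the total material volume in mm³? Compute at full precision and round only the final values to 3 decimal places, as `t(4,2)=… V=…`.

t(4,2)=1.669 V=596.463

span = t_max - t_min = 4.56 - 0.74 = 3.820
L(4,2) = 193, L_eff = 193/255 = 0.756863
t(4,2) = 4.56 - 3.820·0.756863 = 1.669
Σt over all 12·6 pixels = 237349/1275 ≈ 186.1560784
V = pitch²·Σt = 1.79²·237349/1275 = 596.463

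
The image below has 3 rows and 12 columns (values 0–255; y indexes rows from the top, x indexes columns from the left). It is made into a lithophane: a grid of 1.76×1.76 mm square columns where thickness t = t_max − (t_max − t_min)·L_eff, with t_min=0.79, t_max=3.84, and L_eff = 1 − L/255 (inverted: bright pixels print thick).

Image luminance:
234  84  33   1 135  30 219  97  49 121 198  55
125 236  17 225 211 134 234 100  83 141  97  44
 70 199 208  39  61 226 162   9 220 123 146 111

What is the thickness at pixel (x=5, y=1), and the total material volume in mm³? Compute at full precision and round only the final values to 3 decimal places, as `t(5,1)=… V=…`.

span = t_max - t_min = 3.84 - 0.79 = 3.050
L(5,1) = 134, L_eff = 1 - 134/255 = 0.474510 (inverted)
t(5,1) = 3.84 - 3.050·0.474510 = 2.393
Σt over all 3·12 pixels = 418141/5100 ≈ 81.9884314
V = pitch²·Σt = 1.76²·418141/5100 = 253.967

t(5,1)=2.393 V=253.967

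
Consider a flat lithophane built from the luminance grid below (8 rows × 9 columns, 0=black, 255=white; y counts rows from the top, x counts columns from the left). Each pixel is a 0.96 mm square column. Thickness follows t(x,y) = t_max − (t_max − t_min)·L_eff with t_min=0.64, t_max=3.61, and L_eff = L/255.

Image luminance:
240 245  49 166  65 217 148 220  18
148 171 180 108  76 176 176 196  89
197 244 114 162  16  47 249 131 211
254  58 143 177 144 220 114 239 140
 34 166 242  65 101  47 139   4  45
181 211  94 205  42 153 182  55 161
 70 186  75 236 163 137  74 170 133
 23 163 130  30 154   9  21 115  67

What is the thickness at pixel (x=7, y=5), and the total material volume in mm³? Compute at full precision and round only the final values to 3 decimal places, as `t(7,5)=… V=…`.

span = t_max - t_min = 3.61 - 0.64 = 2.970
L(7,5) = 55, L_eff = 55/255 = 0.215686
t(7,5) = 3.61 - 2.970·0.215686 = 2.969
Σt over all 8·9 pixels = 1255851/8500 ≈ 147.7471765
V = pitch²·Σt = 0.96²·1255851/8500 = 136.164

t(7,5)=2.969 V=136.164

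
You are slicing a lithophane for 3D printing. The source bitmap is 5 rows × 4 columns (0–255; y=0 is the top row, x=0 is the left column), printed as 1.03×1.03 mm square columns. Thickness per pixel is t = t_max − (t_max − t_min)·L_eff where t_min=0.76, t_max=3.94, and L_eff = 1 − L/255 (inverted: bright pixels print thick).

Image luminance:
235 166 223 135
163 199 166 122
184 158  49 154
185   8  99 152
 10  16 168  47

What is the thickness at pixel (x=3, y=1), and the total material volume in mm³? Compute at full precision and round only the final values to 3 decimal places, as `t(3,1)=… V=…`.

span = t_max - t_min = 3.94 - 0.76 = 3.180
L(3,1) = 122, L_eff = 1 - 122/255 = 0.521569 (inverted)
t(3,1) = 3.94 - 3.180·0.521569 = 2.281
Σt over all 5·4 pixels = 204467/4250 ≈ 48.1098824
V = pitch²·Σt = 1.03²·204467/4250 = 51.040

t(3,1)=2.281 V=51.040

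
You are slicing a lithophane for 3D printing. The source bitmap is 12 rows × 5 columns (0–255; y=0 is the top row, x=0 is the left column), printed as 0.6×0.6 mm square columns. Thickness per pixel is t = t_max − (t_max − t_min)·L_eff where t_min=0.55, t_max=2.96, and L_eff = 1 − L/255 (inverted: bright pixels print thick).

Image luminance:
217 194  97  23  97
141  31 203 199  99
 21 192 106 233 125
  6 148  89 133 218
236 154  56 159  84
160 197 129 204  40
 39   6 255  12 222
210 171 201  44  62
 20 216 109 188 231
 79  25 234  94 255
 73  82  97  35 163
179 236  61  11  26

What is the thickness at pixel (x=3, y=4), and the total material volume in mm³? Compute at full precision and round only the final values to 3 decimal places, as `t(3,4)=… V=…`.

t(3,4)=2.053 V=37.830

span = t_max - t_min = 2.96 - 0.55 = 2.410
L(3,4) = 159, L_eff = 1 - 159/255 = 0.376471 (inverted)
t(3,4) = 2.96 - 2.410·0.376471 = 2.053
Σt over all 12·5 pixels = 2679607/25500 ≈ 105.0826275
V = pitch²·Σt = 0.6²·2679607/25500 = 37.830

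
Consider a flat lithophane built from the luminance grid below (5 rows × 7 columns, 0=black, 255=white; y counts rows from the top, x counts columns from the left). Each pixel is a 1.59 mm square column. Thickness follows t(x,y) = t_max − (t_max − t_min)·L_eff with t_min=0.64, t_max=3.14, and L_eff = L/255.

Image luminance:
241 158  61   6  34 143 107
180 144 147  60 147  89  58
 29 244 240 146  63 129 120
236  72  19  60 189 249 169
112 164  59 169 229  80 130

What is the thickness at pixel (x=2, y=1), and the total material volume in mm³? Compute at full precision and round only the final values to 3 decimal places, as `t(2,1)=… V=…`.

t(2,1)=1.699 V=166.726

span = t_max - t_min = 3.14 - 0.64 = 2.500
L(2,1) = 147, L_eff = 147/255 = 0.576471
t(2,1) = 3.14 - 2.500·0.576471 = 1.699
Σt over all 5·7 pixels = 16817/255 ≈ 65.9490196
V = pitch²·Σt = 1.59²·16817/255 = 166.726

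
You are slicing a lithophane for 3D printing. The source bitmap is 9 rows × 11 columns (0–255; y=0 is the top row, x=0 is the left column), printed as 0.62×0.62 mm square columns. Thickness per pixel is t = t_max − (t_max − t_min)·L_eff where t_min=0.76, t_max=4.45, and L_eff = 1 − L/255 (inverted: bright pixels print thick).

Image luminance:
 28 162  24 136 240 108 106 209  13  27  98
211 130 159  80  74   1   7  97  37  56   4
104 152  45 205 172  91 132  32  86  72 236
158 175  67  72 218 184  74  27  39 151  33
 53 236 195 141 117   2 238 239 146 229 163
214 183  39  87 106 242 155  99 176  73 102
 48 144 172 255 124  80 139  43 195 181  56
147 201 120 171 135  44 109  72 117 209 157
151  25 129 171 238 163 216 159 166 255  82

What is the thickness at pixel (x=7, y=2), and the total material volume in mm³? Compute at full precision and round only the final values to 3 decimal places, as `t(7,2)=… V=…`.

t(7,2)=1.223 V=98.125

span = t_max - t_min = 4.45 - 0.76 = 3.690
L(7,2) = 32, L_eff = 1 - 32/255 = 0.874510 (inverted)
t(7,2) = 4.45 - 3.690·0.874510 = 1.223
Σt over all 9·11 pixels = 2169783/8500 ≈ 255.2685882
V = pitch²·Σt = 0.62²·2169783/8500 = 98.125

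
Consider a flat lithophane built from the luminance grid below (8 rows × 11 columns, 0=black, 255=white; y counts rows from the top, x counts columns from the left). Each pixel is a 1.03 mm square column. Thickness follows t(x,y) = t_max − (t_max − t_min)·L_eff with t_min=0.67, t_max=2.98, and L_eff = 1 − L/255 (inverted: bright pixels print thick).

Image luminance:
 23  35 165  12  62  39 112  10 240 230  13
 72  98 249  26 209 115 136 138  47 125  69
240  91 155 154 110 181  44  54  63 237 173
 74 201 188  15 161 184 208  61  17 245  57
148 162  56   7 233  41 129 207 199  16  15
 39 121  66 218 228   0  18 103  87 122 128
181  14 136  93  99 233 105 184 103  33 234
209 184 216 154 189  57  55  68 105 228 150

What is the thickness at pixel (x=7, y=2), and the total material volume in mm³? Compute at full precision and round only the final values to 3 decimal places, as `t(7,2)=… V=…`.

t(7,2)=1.159 V=163.567

span = t_max - t_min = 2.98 - 0.67 = 2.310
L(7,2) = 54, L_eff = 1 - 54/255 = 0.788235 (inverted)
t(7,2) = 2.98 - 2.310·0.788235 = 1.159
Σt over all 8·11 pixels = 1310507/8500 ≈ 154.1772941
V = pitch²·Σt = 1.03²·1310507/8500 = 163.567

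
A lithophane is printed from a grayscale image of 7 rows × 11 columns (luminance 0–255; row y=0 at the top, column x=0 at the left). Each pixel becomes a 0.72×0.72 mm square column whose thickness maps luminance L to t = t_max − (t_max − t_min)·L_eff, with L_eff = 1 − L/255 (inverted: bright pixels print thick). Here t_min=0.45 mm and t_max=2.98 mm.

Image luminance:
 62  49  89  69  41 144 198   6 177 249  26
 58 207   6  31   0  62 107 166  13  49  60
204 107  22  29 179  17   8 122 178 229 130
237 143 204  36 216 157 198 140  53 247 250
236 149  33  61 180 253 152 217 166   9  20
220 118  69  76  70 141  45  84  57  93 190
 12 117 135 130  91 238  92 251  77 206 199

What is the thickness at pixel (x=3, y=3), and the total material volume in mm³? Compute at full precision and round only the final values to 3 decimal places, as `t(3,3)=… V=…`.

t(3,3)=0.807 V=65.086

span = t_max - t_min = 2.98 - 0.45 = 2.530
L(3,3) = 36, L_eff = 1 - 36/255 = 0.858824 (inverted)
t(3,3) = 2.98 - 2.530·0.858824 = 0.807
Σt over all 7·11 pixels = 1067187/8500 ≈ 125.5514118
V = pitch²·Σt = 0.72²·1067187/8500 = 65.086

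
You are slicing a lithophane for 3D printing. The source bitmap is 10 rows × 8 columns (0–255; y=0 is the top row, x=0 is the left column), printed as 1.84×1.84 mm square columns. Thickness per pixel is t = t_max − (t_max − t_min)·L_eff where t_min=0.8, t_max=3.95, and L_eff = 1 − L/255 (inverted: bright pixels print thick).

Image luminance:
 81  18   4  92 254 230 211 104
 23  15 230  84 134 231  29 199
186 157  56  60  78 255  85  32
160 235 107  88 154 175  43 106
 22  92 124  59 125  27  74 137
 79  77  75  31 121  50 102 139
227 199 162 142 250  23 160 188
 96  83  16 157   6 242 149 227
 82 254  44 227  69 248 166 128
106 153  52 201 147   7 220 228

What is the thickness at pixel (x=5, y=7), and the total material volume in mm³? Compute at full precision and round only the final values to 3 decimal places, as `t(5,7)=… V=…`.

span = t_max - t_min = 3.95 - 0.8 = 3.150
L(5,7) = 242, L_eff = 1 - 242/255 = 0.050980 (inverted)
t(5,7) = 3.95 - 3.150·0.050980 = 3.789
Σt over all 10·8 pixels = 316889/1700 ≈ 186.4052941
V = pitch²·Σt = 1.84²·316889/1700 = 631.094

t(5,7)=3.789 V=631.094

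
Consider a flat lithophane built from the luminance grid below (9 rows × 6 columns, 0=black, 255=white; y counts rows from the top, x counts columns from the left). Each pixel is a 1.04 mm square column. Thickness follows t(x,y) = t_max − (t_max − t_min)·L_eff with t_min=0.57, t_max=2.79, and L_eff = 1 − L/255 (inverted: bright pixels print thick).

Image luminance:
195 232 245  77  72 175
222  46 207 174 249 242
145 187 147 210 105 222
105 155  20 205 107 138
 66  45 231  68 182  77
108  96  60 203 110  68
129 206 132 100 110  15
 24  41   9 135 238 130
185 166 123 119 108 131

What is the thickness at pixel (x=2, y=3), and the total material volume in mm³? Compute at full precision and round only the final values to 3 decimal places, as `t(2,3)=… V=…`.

t(2,3)=0.744 V=102.002

span = t_max - t_min = 2.79 - 0.57 = 2.220
L(2,3) = 20, L_eff = 1 - 20/255 = 0.921569 (inverted)
t(2,3) = 2.79 - 2.220·0.921569 = 0.744
Σt over all 9·6 pixels = 200402/2125 ≈ 94.3068235
V = pitch²·Σt = 1.04²·200402/2125 = 102.002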